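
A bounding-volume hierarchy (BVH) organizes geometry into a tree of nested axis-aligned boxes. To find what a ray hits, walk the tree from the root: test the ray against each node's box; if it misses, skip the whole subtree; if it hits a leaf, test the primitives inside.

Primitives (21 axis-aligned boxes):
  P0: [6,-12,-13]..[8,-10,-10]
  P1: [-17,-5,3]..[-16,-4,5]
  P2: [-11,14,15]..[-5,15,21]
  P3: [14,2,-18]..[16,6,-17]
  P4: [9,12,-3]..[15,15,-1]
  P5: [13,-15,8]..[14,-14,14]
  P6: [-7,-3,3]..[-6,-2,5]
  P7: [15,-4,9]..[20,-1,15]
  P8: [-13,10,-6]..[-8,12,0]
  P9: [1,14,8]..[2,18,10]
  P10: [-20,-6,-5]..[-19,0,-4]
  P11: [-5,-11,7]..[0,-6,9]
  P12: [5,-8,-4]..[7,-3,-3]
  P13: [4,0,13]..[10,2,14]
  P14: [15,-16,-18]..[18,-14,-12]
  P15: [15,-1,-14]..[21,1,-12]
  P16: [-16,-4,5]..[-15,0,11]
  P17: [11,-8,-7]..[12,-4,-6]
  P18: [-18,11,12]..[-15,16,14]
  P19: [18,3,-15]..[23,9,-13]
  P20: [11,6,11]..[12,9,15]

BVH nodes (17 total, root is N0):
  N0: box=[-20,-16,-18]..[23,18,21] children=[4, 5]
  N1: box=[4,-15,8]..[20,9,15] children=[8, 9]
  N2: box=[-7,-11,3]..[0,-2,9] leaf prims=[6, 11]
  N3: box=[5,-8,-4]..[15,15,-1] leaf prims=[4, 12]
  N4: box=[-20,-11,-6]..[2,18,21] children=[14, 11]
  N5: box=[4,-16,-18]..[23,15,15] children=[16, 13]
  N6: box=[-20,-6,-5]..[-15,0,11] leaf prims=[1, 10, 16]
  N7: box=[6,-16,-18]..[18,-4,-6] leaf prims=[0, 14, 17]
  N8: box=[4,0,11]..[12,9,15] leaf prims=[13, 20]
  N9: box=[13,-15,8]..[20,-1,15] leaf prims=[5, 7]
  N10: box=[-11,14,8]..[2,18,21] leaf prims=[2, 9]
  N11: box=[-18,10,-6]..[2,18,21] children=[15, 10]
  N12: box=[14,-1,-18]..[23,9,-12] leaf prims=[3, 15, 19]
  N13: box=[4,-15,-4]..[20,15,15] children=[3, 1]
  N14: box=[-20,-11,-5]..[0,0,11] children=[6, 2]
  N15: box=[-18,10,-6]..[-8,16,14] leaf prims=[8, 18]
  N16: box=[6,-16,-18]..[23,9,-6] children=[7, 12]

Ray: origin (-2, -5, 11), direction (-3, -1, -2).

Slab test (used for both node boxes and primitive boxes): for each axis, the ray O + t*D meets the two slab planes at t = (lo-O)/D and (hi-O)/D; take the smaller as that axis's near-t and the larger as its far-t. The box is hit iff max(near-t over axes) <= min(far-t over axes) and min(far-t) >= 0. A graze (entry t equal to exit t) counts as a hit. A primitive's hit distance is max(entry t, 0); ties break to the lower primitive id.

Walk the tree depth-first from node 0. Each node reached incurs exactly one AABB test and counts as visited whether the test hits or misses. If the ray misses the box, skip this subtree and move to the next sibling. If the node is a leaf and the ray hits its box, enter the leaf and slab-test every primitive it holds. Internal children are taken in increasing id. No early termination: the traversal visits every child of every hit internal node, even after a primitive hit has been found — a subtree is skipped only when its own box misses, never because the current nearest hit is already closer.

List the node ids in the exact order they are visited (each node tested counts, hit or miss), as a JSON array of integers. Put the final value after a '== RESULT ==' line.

Trace the traversal:
N0 x:[-25/3,6] y:[-23,11] z:[-5,29/2] -> hit [-5,6], descend [4, 5]
  N4 x:[-4/3,6] y:[-23,6] z:[-5,17/2] -> hit [-4/3,6], descend [11, 14]
    N11 x:[-4/3,16/3] y:[-23,-15] z:[-5,17/2] -> miss, prune
    N14 x:[-2/3,6] y:[-5,6] z:[0,8] -> hit [0,6], descend [2, 6]
      N2 x:[-2/3,5/3] y:[-3,6] z:[1,4] -> hit [1,5/3] leaf, test {P6(miss), P11@t=1}
      N6 x:[13/3,6] y:[-5,1] z:[0,8] -> miss, prune
  N5 x:[-25/3,-2] y:[-20,11] z:[-2,29/2] -> miss, prune

Summary -> nodes [0, 4, 11, 14, 2, 6, 5]; box-tests=7; leaf-entries=1; first=P11

== RESULT ==
[0, 4, 11, 14, 2, 6, 5]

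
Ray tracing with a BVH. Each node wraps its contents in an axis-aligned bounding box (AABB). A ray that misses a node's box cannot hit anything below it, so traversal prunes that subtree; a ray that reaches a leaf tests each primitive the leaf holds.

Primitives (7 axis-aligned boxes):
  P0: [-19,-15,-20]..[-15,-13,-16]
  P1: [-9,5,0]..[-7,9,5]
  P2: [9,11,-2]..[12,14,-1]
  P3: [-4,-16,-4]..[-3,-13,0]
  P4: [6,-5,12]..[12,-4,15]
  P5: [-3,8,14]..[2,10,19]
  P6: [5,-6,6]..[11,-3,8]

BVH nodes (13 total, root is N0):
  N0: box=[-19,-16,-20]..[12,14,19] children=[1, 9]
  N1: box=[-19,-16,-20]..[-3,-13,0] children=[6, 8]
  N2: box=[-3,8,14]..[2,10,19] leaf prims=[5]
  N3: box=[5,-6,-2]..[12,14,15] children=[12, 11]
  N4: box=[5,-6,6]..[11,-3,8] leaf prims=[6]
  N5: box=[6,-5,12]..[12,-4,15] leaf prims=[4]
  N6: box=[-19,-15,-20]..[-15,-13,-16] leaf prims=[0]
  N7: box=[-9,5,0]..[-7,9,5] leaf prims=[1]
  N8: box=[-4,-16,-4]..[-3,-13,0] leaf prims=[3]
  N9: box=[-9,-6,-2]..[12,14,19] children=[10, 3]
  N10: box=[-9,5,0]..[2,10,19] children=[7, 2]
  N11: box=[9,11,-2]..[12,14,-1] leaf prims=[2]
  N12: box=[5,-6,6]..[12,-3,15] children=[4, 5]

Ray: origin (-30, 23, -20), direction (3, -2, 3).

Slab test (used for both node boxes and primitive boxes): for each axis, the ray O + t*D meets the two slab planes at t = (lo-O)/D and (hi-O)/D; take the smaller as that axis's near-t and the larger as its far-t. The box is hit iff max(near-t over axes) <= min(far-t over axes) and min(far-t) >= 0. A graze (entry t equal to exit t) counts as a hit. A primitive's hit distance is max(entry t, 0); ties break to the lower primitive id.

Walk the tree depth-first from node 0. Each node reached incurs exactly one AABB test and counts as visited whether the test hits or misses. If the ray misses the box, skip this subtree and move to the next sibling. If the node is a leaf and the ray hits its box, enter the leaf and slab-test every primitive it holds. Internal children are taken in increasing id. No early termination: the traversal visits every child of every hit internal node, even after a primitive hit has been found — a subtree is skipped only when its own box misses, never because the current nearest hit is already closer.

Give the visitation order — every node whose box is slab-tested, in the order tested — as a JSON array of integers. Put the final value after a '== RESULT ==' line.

Trace the traversal:
N0 x:[11/3,14] y:[9/2,39/2] z:[0,13] -> hit [9/2,13], descend [1, 9]
  N1 x:[11/3,9] y:[18,39/2] z:[0,20/3] -> miss, prune
  N9 x:[7,14] y:[9/2,29/2] z:[6,13] -> hit [7,13], descend [3, 10]
    N3 x:[35/3,14] y:[9/2,29/2] z:[6,35/3] -> hit [35/3,35/3], descend [11, 12]
      N11 x:[13,14] y:[9/2,6] z:[6,19/3] -> miss, prune
      N12 x:[35/3,14] y:[13,29/2] z:[26/3,35/3] -> miss, prune
    N10 x:[7,32/3] y:[13/2,9] z:[20/3,13] -> hit [7,9], descend [2, 7]
      N2 x:[9,32/3] y:[13/2,15/2] z:[34/3,13] -> miss, prune
      N7 x:[7,23/3] y:[7,9] z:[20/3,25/3] -> hit [7,23/3] leaf, test {P1@t=7}

Visited [0, 1, 9, 3, 11, 12, 10, 2, 7]. Tests: 9 box, 1 leaf. Nearest: P1.

== RESULT ==
[0, 1, 9, 3, 11, 12, 10, 2, 7]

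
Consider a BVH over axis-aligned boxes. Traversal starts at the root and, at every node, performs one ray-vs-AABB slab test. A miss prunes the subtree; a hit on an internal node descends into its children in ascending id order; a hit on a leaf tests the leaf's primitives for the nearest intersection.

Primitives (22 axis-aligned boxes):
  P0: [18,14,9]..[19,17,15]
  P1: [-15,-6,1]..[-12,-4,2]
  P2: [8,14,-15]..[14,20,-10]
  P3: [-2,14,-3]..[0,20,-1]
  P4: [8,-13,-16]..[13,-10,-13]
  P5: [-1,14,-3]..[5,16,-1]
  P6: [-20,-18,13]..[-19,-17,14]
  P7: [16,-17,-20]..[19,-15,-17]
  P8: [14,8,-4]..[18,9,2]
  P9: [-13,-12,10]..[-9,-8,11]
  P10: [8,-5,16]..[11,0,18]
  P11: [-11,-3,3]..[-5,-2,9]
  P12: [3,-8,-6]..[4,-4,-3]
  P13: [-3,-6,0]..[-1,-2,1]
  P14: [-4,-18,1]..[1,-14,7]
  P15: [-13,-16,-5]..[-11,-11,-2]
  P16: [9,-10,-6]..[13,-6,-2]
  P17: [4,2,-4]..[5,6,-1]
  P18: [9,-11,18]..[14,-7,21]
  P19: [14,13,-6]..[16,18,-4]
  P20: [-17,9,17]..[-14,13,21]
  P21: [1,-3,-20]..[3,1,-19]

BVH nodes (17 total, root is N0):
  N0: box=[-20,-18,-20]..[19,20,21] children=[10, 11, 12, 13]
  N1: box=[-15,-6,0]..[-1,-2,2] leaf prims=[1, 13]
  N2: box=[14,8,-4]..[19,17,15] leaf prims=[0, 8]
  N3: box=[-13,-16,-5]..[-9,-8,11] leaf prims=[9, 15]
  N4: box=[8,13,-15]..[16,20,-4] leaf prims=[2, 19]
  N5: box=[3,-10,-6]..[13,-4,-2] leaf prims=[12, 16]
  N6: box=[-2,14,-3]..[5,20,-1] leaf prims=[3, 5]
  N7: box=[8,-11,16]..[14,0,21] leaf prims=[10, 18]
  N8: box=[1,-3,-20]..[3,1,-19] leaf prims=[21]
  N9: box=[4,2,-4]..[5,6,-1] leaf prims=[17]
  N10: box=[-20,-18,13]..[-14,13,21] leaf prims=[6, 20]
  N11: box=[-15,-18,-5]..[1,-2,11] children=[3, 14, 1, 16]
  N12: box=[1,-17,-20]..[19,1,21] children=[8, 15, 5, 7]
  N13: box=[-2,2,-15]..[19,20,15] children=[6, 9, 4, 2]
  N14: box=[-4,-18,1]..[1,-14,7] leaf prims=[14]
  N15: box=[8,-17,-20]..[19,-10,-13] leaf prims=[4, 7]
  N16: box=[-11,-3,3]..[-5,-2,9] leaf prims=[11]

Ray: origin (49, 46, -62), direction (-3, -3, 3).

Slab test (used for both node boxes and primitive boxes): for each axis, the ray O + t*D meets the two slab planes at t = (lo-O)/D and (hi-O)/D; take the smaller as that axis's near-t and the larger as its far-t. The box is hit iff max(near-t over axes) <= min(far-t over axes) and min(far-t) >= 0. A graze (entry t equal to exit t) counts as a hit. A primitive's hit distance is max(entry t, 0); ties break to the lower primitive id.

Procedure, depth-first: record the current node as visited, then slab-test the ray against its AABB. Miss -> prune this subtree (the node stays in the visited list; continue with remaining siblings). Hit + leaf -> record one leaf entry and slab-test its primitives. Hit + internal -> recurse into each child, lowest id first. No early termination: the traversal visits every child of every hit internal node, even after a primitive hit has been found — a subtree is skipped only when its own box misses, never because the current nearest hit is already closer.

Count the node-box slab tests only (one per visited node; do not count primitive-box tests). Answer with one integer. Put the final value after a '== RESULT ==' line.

Traverse from the root:
N0 x:[10,23] y:[26/3,64/3] z:[14,83/3] -> hit [14,64/3], descend [10, 11, 12, 13]
  N10 x:[21,23] y:[11,64/3] z:[25,83/3] -> miss, prune
  N11 x:[16,64/3] y:[16,64/3] z:[19,73/3] -> hit [19,64/3], descend [1, 3, 14, 16]
    N1 x:[50/3,64/3] y:[16,52/3] z:[62/3,64/3] -> miss, prune
    N3 x:[58/3,62/3] y:[18,62/3] z:[19,73/3] -> hit [58/3,62/3] leaf, test {P9(miss), P15@t=20}
    N14 x:[16,53/3] y:[20,64/3] z:[21,23] -> miss, prune
    N16 x:[18,20] y:[16,49/3] z:[65/3,71/3] -> miss, prune
  N12 x:[10,16] y:[15,21] z:[14,83/3] -> hit [15,16], descend [5, 7, 8, 15]
    N5 x:[12,46/3] y:[50/3,56/3] z:[56/3,20] -> miss, prune
    N7 x:[35/3,41/3] y:[46/3,19] z:[26,83/3] -> miss, prune
    N8 x:[46/3,16] y:[15,49/3] z:[14,43/3] -> miss, prune
    N15 x:[10,41/3] y:[56/3,21] z:[14,49/3] -> miss, prune
  N13 x:[10,17] y:[26/3,44/3] z:[47/3,77/3] -> miss, prune

Summary -> nodes [0, 10, 11, 1, 3, 14, 16, 12, 5, 7, 8, 15, 13]; box-tests=13; leaf-entries=1; first=P15

== RESULT ==
13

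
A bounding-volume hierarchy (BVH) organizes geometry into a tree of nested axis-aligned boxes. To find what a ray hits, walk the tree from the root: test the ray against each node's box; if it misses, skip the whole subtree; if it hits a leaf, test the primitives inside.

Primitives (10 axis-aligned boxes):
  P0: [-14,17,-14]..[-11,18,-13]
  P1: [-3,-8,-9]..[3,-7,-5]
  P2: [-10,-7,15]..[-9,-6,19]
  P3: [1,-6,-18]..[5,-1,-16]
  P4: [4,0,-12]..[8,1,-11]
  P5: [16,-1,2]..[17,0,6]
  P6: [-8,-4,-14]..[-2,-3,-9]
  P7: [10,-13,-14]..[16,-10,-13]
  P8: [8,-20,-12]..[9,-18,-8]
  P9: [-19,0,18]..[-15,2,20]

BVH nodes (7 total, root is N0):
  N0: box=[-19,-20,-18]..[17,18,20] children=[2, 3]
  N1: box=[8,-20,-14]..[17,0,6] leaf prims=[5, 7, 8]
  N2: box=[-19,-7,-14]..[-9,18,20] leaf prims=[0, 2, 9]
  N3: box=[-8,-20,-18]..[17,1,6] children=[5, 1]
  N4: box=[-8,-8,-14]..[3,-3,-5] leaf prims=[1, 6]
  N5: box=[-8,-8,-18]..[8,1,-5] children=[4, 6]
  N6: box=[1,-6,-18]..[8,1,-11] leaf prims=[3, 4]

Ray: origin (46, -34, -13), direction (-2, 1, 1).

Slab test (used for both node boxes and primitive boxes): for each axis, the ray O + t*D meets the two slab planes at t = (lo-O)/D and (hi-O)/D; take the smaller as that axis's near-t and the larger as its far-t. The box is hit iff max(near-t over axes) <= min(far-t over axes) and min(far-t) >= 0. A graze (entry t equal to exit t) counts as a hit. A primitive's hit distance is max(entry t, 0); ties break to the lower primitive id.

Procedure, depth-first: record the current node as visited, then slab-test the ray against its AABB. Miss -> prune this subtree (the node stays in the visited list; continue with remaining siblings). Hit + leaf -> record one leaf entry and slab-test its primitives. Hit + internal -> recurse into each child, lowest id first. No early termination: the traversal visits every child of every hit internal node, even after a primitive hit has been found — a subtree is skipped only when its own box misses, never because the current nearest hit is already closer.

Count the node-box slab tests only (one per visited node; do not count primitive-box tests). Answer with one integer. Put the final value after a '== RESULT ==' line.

Walk:
N0 x:[29/2,65/2] y:[14,52] z:[-5,33] -> hit [29/2,65/2], descend [2, 3]
  N2 x:[55/2,65/2] y:[27,52] z:[-1,33] -> hit [55/2,65/2] leaf, test {P0(miss), P2@t=28, P9(miss)}
  N3 x:[29/2,27] y:[14,35] z:[-5,19] -> hit [29/2,19], descend [1, 5]
    N1 x:[29/2,19] y:[14,34] z:[-1,19] -> hit [29/2,19] leaf, test {P5(miss), P7(miss), P8(miss)}
    N5 x:[19,27] y:[26,35] z:[-5,8] -> miss, prune

Summary -> nodes [0, 2, 3, 1, 5]; box-tests=5; leaf-entries=2; first=P2

== RESULT ==
5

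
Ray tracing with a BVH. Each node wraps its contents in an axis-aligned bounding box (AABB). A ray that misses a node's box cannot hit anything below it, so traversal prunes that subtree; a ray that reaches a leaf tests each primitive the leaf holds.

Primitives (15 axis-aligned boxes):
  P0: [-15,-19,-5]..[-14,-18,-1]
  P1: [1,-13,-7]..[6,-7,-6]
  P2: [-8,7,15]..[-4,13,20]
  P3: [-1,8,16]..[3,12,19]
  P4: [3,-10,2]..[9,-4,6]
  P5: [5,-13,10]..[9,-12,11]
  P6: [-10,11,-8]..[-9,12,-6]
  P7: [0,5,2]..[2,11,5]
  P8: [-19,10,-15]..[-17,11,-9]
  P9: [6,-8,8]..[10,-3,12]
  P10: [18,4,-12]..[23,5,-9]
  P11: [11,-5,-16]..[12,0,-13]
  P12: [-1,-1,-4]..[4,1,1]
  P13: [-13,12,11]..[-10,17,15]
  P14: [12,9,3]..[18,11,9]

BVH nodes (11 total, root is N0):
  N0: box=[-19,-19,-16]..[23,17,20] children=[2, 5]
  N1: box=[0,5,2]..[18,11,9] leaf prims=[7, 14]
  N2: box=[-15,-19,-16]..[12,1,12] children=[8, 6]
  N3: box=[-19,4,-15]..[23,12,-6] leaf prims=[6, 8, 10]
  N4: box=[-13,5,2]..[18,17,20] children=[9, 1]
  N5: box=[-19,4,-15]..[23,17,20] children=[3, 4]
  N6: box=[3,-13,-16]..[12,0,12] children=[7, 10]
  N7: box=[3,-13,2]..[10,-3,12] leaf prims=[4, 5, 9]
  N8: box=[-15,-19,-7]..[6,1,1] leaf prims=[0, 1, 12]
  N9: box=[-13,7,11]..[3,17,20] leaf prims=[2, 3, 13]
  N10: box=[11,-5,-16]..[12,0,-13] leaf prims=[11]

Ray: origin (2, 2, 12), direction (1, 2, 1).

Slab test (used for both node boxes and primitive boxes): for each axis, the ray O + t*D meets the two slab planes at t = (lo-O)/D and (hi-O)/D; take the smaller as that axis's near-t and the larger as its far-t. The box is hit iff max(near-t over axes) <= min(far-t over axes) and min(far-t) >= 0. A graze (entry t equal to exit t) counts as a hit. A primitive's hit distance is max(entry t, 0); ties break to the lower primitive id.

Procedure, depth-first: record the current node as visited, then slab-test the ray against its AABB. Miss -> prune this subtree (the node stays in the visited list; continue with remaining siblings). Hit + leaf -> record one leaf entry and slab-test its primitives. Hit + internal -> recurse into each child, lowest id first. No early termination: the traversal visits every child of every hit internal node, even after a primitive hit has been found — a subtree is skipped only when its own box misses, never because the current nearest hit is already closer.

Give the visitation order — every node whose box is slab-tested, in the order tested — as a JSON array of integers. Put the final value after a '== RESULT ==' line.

Trace the traversal:
N0 x:[-21,21] y:[-21/2,15/2] z:[-28,8] -> hit [-21/2,15/2], descend [2, 5]
  N2 x:[-17,10] y:[-21/2,-1/2] z:[-28,0] -> miss, prune
  N5 x:[-21,21] y:[1,15/2] z:[-27,8] -> hit [1,15/2], descend [3, 4]
    N3 x:[-21,21] y:[1,5] z:[-27,-18] -> miss, prune
    N4 x:[-15,16] y:[3/2,15/2] z:[-10,8] -> hit [3/2,15/2], descend [1, 9]
      N1 x:[-2,16] y:[3/2,9/2] z:[-10,-3] -> miss, prune
      N9 x:[-15,1] y:[5/2,15/2] z:[-1,8] -> miss, prune

7 AABB tests over nodes [0, 2, 5, 3, 4, 1, 9]; 0 leaves entered; closest miss.

== RESULT ==
[0, 2, 5, 3, 4, 1, 9]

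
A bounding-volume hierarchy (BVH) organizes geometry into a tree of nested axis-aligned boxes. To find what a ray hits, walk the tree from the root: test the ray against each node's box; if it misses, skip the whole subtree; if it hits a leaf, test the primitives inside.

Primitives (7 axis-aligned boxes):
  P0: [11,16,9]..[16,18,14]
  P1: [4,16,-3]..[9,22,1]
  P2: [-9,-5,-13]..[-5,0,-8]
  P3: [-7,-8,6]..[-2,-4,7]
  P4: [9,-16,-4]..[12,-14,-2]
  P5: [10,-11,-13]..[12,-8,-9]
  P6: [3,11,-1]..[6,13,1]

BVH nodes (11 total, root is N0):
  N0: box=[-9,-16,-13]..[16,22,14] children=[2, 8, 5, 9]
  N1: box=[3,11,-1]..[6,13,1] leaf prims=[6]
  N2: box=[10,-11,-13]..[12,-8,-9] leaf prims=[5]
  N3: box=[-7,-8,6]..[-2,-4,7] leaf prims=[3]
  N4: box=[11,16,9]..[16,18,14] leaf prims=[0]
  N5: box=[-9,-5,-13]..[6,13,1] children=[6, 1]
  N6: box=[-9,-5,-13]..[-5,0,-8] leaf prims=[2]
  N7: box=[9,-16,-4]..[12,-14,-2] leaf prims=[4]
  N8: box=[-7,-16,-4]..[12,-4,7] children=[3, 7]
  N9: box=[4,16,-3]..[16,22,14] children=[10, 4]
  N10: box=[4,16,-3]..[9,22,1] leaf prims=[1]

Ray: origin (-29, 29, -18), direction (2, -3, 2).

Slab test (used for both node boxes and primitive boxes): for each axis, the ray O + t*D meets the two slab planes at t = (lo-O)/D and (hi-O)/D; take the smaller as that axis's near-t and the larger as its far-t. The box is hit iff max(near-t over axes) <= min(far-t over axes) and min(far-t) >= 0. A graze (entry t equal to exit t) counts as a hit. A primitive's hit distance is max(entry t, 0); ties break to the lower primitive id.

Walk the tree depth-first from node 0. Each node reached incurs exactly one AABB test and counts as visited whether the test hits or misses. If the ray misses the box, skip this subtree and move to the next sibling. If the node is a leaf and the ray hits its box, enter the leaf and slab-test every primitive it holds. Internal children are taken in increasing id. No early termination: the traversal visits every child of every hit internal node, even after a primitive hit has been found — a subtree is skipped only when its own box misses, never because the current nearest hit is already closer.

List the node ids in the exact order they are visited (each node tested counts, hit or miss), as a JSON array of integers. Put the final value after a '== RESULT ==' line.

Trace the traversal:
N0 x:[10,45/2] y:[7/3,15] z:[5/2,16] -> hit [10,15], descend [2, 5, 8, 9]
  N2 x:[39/2,41/2] y:[37/3,40/3] z:[5/2,9/2] -> miss, prune
  N5 x:[10,35/2] y:[16/3,34/3] z:[5/2,19/2] -> miss, prune
  N8 x:[11,41/2] y:[11,15] z:[7,25/2] -> hit [11,25/2], descend [3, 7]
    N3 x:[11,27/2] y:[11,37/3] z:[12,25/2] -> hit [12,37/3] leaf, test {P3@t=12}
    N7 x:[19,41/2] y:[43/3,15] z:[7,8] -> miss, prune
  N9 x:[33/2,45/2] y:[7/3,13/3] z:[15/2,16] -> miss, prune

Visited [0, 2, 5, 8, 3, 7, 9]. Tests: 7 box, 1 leaf. Nearest: P3.

== RESULT ==
[0, 2, 5, 8, 3, 7, 9]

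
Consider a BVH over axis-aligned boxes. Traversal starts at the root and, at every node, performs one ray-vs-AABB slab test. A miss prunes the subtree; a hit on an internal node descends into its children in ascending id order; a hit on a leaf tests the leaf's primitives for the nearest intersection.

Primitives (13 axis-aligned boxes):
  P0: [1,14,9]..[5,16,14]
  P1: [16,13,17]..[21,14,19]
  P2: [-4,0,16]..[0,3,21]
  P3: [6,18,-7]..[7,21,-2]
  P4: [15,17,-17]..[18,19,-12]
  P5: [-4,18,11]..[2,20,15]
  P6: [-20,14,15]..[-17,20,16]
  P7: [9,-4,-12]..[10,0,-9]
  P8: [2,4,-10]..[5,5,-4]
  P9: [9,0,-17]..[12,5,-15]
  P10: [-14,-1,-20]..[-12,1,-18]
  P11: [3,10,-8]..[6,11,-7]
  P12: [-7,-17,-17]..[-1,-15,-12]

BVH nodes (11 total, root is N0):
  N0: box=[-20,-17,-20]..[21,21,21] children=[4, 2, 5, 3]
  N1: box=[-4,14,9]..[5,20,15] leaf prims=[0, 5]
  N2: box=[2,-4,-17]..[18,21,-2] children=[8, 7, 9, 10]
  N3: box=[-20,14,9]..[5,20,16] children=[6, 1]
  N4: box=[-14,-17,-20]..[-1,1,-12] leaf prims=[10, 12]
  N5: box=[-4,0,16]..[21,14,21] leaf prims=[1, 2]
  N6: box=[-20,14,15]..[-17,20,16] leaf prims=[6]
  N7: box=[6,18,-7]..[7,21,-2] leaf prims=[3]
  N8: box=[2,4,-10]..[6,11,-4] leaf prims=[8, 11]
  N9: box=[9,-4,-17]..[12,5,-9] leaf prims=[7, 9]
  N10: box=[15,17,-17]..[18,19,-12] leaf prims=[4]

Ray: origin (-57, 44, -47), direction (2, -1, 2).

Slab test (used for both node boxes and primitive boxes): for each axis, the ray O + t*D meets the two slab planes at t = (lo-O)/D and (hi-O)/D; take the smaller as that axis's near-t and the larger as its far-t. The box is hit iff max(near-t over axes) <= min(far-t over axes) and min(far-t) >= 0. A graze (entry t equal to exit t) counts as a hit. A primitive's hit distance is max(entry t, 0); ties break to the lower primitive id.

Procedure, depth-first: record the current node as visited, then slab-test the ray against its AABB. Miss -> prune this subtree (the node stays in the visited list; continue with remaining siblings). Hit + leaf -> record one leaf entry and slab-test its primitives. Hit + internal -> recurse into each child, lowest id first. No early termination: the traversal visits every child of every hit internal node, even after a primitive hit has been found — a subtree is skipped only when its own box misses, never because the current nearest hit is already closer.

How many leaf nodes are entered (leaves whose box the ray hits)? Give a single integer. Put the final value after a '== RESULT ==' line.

Trace the traversal:
N0 x:[37/2,39] y:[23,61] z:[27/2,34] -> hit [23,34], descend [2, 3, 4, 5]
  N2 x:[59/2,75/2] y:[23,48] z:[15,45/2] -> miss, prune
  N3 x:[37/2,31] y:[24,30] z:[28,63/2] -> hit [28,30], descend [1, 6]
    N1 x:[53/2,31] y:[24,30] z:[28,31] -> hit [28,30] leaf, test {P0@t=29, P5(miss)}
    N6 x:[37/2,20] y:[24,30] z:[31,63/2] -> miss, prune
  N4 x:[43/2,28] y:[43,61] z:[27/2,35/2] -> miss, prune
  N5 x:[53/2,39] y:[30,44] z:[63/2,34] -> hit [63/2,34] leaf, test {P1(miss), P2(miss)}

Summary -> nodes [0, 2, 3, 1, 6, 4, 5]; box-tests=7; leaf-entries=2; first=P0

== RESULT ==
2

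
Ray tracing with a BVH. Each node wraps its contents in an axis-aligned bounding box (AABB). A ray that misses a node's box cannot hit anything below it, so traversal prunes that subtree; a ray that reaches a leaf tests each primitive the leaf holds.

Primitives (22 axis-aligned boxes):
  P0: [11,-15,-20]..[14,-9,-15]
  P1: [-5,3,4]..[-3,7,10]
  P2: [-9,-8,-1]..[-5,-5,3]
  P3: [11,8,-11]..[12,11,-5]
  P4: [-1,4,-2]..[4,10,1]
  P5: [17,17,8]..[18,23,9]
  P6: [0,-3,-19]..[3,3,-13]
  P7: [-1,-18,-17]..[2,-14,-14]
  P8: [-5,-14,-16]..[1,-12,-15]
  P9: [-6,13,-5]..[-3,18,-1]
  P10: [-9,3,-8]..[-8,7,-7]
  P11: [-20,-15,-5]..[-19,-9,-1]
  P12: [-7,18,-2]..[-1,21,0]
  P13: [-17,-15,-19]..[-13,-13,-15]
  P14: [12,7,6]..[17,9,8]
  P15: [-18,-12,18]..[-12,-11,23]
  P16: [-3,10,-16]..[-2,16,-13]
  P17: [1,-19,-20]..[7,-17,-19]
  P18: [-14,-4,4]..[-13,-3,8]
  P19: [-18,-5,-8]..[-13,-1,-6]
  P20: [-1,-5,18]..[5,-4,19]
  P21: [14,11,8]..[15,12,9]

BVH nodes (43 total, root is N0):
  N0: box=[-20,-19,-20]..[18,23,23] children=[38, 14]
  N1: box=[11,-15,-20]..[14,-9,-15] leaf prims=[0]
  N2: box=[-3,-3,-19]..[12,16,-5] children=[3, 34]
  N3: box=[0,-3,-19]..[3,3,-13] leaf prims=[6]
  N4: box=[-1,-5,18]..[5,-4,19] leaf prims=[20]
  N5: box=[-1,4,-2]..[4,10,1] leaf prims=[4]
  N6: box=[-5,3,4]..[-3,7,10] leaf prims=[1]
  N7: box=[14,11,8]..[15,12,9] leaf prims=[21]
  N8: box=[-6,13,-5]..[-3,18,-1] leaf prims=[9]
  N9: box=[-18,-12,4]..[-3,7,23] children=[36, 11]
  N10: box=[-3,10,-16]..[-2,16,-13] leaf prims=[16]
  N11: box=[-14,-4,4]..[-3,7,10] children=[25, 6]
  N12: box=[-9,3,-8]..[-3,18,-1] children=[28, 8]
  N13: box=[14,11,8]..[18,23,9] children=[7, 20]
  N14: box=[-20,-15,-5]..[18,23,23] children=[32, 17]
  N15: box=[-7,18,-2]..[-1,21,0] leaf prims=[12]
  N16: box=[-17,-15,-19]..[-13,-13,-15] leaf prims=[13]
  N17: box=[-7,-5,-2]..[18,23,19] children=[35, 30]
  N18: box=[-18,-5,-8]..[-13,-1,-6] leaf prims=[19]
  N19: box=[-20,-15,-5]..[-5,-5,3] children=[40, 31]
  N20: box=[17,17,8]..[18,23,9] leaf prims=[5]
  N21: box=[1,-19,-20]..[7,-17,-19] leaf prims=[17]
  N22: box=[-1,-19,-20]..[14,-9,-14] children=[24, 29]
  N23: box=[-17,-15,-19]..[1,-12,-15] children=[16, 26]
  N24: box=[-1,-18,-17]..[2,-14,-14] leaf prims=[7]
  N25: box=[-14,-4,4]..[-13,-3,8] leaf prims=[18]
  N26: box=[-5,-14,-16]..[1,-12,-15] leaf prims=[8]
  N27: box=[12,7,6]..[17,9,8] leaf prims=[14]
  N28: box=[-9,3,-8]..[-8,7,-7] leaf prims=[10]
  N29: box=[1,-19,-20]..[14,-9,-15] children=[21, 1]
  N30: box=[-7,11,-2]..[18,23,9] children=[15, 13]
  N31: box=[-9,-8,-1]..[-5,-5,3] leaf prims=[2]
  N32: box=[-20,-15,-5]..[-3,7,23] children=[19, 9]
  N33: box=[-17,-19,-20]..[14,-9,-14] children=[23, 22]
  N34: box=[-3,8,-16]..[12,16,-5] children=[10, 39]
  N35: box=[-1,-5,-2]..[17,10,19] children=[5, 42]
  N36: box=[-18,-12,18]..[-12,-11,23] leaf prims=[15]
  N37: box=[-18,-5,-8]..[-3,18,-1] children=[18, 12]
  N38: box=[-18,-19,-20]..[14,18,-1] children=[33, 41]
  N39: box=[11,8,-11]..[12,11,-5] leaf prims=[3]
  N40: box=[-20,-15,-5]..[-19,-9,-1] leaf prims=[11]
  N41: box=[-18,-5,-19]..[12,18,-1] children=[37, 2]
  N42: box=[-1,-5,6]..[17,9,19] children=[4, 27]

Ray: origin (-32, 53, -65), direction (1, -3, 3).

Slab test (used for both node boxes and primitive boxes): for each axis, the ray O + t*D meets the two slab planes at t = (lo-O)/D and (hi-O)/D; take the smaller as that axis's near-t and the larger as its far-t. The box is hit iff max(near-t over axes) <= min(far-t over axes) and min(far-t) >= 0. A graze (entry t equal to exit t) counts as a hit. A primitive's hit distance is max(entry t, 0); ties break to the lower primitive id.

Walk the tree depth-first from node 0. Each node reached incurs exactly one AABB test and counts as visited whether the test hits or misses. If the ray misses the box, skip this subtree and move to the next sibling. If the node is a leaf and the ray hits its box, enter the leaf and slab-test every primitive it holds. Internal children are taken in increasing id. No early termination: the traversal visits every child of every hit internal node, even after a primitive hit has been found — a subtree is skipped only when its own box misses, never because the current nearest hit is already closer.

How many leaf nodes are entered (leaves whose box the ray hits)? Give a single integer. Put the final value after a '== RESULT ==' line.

Traverse from the root:
N0 x:[12,50] y:[10,24] z:[15,88/3] -> hit [15,24], descend [14, 38]
  N14 x:[12,50] y:[10,68/3] z:[20,88/3] -> hit [20,68/3], descend [17, 32]
    N17 x:[25,50] y:[10,58/3] z:[21,28] -> miss, prune
    N32 x:[12,29] y:[46/3,68/3] z:[20,88/3] -> hit [20,68/3], descend [9, 19]
      N9 x:[14,29] y:[46/3,65/3] z:[23,88/3] -> miss, prune
      N19 x:[12,27] y:[58/3,68/3] z:[20,68/3] -> hit [20,68/3], descend [31, 40]
        N31 x:[23,27] y:[58/3,61/3] z:[64/3,68/3] -> miss, prune
        N40 x:[12,13] y:[62/3,68/3] z:[20,64/3] -> miss, prune
  N38 x:[14,46] y:[35/3,24] z:[15,64/3] -> hit [15,64/3], descend [33, 41]
    N33 x:[15,46] y:[62/3,24] z:[15,17] -> miss, prune
    N41 x:[14,44] y:[35/3,58/3] z:[46/3,64/3] -> hit [46/3,58/3], descend [2, 37]
      N2 x:[29,44] y:[37/3,56/3] z:[46/3,20] -> miss, prune
      N37 x:[14,29] y:[35/3,58/3] z:[19,64/3] -> hit [19,58/3], descend [12, 18]
        N12 x:[23,29] y:[35/3,50/3] z:[19,64/3] -> miss, prune
        N18 x:[14,19] y:[18,58/3] z:[19,59/3] -> hit [19,19] leaf, test {P19@t=19}

Visited [0, 14, 17, 32, 9, 19, 31, 40, 38, 33, 41, 2, 37, 12, 18]. Tests: 15 box, 1 leaf. Nearest: P19.

== RESULT ==
1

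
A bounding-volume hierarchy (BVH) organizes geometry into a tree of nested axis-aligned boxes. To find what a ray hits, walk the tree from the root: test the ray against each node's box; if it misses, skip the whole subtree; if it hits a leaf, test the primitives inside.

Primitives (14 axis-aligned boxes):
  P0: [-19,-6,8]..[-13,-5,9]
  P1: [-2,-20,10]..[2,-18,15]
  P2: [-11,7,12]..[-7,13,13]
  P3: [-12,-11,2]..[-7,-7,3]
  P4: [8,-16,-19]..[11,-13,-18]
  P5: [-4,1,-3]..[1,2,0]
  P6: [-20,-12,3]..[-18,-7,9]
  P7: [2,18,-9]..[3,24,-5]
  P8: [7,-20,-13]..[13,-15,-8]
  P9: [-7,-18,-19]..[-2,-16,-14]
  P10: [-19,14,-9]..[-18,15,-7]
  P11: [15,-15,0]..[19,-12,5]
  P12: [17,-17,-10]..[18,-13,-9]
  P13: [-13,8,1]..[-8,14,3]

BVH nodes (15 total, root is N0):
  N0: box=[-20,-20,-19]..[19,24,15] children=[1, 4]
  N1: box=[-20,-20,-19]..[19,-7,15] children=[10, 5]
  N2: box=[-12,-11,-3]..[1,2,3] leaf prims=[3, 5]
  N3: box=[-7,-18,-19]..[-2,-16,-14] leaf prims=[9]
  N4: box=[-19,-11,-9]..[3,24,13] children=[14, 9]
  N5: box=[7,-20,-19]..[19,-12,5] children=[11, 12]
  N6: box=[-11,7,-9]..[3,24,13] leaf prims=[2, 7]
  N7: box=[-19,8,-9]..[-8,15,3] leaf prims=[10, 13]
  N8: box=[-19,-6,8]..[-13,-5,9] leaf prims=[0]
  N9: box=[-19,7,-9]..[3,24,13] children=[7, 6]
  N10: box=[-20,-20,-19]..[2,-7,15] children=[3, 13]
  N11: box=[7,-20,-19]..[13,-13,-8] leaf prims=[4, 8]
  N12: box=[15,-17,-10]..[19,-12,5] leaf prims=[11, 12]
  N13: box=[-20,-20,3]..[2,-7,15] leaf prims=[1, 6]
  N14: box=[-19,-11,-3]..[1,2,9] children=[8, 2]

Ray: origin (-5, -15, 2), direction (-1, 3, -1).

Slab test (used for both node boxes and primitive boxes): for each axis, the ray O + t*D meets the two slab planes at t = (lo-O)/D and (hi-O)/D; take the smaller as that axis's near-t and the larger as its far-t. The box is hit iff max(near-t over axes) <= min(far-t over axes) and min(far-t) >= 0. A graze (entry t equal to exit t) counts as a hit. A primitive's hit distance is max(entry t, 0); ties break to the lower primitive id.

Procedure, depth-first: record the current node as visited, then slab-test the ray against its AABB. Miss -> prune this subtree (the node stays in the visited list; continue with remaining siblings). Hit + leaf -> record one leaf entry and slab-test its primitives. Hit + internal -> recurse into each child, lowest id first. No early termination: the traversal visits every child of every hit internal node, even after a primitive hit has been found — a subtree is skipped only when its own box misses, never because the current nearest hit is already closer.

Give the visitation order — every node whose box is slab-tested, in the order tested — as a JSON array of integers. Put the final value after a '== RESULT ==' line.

Trace the traversal:
N0 x:[-24,15] y:[-5/3,13] z:[-13,21] -> hit [-5/3,13], descend [1, 4]
  N1 x:[-24,15] y:[-5/3,8/3] z:[-13,21] -> hit [-5/3,8/3], descend [5, 10]
    N5 x:[-24,-12] y:[-5/3,1] z:[-3,21] -> miss, prune
    N10 x:[-7,15] y:[-5/3,8/3] z:[-13,21] -> hit [-5/3,8/3], descend [3, 13]
      N3 x:[-3,2] y:[-1,-1/3] z:[16,21] -> miss, prune
      N13 x:[-7,15] y:[-5/3,8/3] z:[-13,-1] -> miss, prune
  N4 x:[-8,14] y:[4/3,13] z:[-11,11] -> hit [4/3,11], descend [9, 14]
    N9 x:[-8,14] y:[22/3,13] z:[-11,11] -> hit [22/3,11], descend [6, 7]
      N6 x:[-8,6] y:[22/3,13] z:[-11,11] -> miss, prune
      N7 x:[3,14] y:[23/3,10] z:[-1,11] -> hit [23/3,10] leaf, test {P10(miss), P13(miss)}
    N14 x:[-6,14] y:[4/3,17/3] z:[-7,5] -> hit [4/3,5], descend [2, 8]
      N2 x:[-6,7] y:[4/3,17/3] z:[-1,5] -> hit [4/3,5] leaf, test {P3(miss), P5(miss)}
      N8 x:[8,14] y:[3,10/3] z:[-7,-6] -> miss, prune

13 AABB tests over nodes [0, 1, 5, 10, 3, 13, 4, 9, 6, 7, 14, 2, 8]; 2 leaves entered; closest miss.

== RESULT ==
[0, 1, 5, 10, 3, 13, 4, 9, 6, 7, 14, 2, 8]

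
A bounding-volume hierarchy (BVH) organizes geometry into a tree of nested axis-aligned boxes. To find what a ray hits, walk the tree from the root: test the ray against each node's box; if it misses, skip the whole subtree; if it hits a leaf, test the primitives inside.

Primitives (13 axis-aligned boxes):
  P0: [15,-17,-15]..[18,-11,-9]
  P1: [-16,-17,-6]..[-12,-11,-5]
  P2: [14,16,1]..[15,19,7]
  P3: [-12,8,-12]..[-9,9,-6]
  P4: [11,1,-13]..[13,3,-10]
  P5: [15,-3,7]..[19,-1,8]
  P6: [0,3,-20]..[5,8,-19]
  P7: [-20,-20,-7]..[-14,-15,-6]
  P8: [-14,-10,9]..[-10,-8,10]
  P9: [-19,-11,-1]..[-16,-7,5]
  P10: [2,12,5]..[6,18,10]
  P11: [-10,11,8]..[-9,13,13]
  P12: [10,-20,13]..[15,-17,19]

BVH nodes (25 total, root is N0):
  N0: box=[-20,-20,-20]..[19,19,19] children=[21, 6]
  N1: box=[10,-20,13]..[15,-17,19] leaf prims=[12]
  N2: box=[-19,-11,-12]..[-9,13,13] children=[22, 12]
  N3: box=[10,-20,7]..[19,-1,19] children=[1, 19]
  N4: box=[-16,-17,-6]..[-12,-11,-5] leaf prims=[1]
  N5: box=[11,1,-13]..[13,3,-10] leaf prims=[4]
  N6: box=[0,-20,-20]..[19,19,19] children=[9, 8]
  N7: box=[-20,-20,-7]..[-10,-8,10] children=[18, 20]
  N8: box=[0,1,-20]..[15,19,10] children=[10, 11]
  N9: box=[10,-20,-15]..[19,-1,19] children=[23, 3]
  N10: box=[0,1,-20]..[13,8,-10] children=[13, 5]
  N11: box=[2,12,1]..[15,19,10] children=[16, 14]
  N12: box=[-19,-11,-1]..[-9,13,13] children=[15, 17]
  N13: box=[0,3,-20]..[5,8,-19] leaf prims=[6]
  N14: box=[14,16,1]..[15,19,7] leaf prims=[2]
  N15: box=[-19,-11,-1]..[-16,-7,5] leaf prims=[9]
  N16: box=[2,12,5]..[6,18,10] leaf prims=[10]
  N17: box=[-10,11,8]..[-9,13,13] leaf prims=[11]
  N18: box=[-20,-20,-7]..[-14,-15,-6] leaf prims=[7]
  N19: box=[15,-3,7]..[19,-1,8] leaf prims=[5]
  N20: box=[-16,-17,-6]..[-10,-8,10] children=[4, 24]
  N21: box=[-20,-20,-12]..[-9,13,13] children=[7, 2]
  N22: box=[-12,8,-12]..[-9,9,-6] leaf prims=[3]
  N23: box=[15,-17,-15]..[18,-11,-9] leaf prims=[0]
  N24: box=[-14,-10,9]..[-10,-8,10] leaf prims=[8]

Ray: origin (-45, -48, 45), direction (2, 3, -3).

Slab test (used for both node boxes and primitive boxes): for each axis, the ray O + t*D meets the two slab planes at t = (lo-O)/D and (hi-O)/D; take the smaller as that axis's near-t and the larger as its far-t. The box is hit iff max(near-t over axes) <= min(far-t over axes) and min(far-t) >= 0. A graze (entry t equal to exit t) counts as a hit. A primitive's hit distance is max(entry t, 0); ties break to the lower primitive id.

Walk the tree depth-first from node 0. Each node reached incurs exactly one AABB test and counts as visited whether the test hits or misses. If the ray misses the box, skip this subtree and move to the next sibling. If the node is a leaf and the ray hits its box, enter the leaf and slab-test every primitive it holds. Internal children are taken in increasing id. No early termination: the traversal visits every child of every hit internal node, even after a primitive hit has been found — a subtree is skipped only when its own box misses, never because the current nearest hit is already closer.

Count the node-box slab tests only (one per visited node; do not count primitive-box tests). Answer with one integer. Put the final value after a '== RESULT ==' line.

Trace the traversal:
N0 x:[25/2,32] y:[28/3,67/3] z:[26/3,65/3] -> hit [25/2,65/3], descend [6, 21]
  N6 x:[45/2,32] y:[28/3,67/3] z:[26/3,65/3] -> miss, prune
  N21 x:[25/2,18] y:[28/3,61/3] z:[32/3,19] -> hit [25/2,18], descend [2, 7]
    N2 x:[13,18] y:[37/3,61/3] z:[32/3,19] -> hit [13,18], descend [12, 22]
      N12 x:[13,18] y:[37/3,61/3] z:[32/3,46/3] -> hit [13,46/3], descend [15, 17]
        N15 x:[13,29/2] y:[37/3,41/3] z:[40/3,46/3] -> hit [40/3,41/3] leaf, test {P9@t=40/3}
        N17 x:[35/2,18] y:[59/3,61/3] z:[32/3,37/3] -> miss, prune
      N22 x:[33/2,18] y:[56/3,19] z:[17,19] -> miss, prune
    N7 x:[25/2,35/2] y:[28/3,40/3] z:[35/3,52/3] -> hit [25/2,40/3], descend [18, 20]
      N18 x:[25/2,31/2] y:[28/3,11] z:[17,52/3] -> miss, prune
      N20 x:[29/2,35/2] y:[31/3,40/3] z:[35/3,17] -> miss, prune

11 AABB tests over nodes [0, 6, 21, 2, 12, 15, 17, 22, 7, 18, 20]; 1 leaf entered; closest P9.

== RESULT ==
11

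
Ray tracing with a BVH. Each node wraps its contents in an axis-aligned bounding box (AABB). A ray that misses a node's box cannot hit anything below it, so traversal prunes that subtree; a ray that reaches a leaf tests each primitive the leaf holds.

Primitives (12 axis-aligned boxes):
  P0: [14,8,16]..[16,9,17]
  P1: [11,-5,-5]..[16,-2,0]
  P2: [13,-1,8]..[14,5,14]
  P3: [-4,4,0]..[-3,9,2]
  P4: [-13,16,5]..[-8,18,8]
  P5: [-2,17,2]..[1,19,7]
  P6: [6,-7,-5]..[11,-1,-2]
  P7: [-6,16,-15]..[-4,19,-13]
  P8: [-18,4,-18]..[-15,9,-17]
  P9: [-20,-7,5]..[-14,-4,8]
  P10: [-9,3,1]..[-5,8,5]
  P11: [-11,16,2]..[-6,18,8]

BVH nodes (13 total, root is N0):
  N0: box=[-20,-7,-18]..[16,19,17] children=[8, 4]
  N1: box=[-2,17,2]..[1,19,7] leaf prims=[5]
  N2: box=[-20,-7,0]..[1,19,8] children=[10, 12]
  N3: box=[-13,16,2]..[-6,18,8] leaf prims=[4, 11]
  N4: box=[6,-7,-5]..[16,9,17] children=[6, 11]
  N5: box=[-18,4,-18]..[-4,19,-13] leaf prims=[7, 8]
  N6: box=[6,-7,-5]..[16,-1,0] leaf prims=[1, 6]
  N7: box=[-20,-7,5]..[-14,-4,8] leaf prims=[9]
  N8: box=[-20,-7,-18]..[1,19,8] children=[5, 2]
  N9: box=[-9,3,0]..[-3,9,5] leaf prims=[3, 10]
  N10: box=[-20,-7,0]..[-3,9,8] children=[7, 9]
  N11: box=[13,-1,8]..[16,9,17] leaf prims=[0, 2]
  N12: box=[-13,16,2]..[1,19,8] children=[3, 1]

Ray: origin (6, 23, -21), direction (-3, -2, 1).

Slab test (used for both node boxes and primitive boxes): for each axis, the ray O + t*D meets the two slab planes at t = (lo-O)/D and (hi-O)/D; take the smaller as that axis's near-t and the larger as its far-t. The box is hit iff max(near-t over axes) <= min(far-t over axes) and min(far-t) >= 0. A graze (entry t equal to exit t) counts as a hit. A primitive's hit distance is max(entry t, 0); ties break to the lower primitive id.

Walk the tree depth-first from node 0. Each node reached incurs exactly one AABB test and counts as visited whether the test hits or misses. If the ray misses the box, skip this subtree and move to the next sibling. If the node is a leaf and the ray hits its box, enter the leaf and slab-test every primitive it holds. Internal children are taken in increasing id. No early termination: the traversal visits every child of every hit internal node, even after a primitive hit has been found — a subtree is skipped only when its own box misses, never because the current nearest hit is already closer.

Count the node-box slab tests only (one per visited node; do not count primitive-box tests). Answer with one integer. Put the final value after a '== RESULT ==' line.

Trace the traversal:
N0 x:[-10/3,26/3] y:[2,15] z:[3,38] -> hit [3,26/3], descend [4, 8]
  N4 x:[-10/3,0] y:[7,15] z:[16,38] -> miss, prune
  N8 x:[5/3,26/3] y:[2,15] z:[3,29] -> hit [3,26/3], descend [2, 5]
    N2 x:[5/3,26/3] y:[2,15] z:[21,29] -> miss, prune
    N5 x:[10/3,8] y:[2,19/2] z:[3,8] -> hit [10/3,8] leaf, test {P7(miss), P8(miss)}

Visited [0, 4, 8, 2, 5]. Tests: 5 box, 1 leaf. Nearest: miss.

== RESULT ==
5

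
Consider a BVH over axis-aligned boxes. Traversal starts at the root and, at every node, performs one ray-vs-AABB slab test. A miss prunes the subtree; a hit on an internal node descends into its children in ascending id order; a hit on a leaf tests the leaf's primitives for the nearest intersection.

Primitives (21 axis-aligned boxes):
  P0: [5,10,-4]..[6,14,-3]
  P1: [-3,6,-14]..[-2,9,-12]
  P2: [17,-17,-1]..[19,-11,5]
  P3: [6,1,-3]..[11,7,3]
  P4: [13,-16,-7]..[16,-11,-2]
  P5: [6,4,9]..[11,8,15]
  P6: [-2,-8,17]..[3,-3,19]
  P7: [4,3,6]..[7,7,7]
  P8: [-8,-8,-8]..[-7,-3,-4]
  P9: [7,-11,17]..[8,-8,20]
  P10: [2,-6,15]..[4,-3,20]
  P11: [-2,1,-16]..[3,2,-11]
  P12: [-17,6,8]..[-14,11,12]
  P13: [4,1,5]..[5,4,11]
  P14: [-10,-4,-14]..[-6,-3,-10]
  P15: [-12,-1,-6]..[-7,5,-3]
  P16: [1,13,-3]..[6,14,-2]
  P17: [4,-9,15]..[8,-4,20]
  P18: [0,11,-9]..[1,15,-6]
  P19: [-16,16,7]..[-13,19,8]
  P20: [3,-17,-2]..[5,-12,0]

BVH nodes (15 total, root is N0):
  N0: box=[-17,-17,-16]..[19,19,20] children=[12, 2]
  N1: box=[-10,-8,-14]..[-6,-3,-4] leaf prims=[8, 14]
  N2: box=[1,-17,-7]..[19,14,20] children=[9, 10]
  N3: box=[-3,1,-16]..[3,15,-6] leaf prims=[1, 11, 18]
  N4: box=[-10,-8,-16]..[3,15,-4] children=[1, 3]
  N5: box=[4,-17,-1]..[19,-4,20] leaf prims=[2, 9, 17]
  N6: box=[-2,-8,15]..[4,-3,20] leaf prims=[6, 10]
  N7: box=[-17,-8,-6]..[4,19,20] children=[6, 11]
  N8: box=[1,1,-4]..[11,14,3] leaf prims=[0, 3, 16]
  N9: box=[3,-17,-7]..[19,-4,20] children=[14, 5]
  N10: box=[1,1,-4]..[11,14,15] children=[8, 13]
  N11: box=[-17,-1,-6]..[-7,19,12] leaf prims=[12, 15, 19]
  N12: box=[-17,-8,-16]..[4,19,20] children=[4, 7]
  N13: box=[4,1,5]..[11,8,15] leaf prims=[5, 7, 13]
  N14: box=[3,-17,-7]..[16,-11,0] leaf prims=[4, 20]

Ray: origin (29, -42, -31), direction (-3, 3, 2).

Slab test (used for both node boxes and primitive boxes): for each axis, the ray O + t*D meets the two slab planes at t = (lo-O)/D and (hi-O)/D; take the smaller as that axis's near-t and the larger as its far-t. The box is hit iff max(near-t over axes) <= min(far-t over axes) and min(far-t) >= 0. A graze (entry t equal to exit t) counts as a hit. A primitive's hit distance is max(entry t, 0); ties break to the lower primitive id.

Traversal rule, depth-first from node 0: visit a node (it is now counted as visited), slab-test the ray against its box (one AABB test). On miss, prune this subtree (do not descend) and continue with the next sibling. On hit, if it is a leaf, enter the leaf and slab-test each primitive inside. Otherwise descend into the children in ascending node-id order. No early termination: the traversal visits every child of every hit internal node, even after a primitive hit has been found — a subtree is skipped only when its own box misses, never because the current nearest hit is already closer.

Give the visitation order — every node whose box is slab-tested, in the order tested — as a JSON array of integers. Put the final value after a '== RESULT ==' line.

Walk:
N0 x:[10/3,46/3] y:[25/3,61/3] z:[15/2,51/2] -> hit [25/3,46/3], descend [2, 12]
  N2 x:[10/3,28/3] y:[25/3,56/3] z:[12,51/2] -> miss, prune
  N12 x:[25/3,46/3] y:[34/3,61/3] z:[15/2,51/2] -> hit [34/3,46/3], descend [4, 7]
    N4 x:[26/3,13] y:[34/3,19] z:[15/2,27/2] -> hit [34/3,13], descend [1, 3]
      N1 x:[35/3,13] y:[34/3,13] z:[17/2,27/2] -> hit [35/3,13] leaf, test {P8@t=12, P14(miss)}
      N3 x:[26/3,32/3] y:[43/3,19] z:[15/2,25/2] -> miss, prune
    N7 x:[25/3,46/3] y:[34/3,61/3] z:[25/2,51/2] -> hit [25/2,46/3], descend [6, 11]
      N6 x:[25/3,31/3] y:[34/3,13] z:[23,51/2] -> miss, prune
      N11 x:[12,46/3] y:[41/3,61/3] z:[25/2,43/2] -> hit [41/3,46/3] leaf, test {P12(miss), P15@t=41/3, P19(miss)}

9 AABB tests over nodes [0, 2, 12, 4, 1, 3, 7, 6, 11]; 2 leaves entered; closest P8.

== RESULT ==
[0, 2, 12, 4, 1, 3, 7, 6, 11]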